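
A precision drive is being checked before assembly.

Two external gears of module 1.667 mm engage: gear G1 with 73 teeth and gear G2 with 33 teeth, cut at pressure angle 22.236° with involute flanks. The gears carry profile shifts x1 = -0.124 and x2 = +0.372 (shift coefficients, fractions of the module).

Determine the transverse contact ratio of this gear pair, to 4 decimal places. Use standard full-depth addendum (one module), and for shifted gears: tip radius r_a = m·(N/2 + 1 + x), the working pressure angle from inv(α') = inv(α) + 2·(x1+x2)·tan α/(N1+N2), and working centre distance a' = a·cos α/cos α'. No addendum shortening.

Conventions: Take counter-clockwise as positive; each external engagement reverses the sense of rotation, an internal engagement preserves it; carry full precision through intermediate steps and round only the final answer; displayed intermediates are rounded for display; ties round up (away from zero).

recognized (one external pair, fixed centres): single-mesh tooth geometry, m = 1.667, N1 = 73, N2 = 33
base radii: r_b1 = 56.320603, r_b2 = 25.459998
tip radii: r_a1 = 62.305792, r_a2 = 29.792624
inv(α') = inv(22.236°) + 2·(-0.124+0.372)·tan α/(73+33) = 0.02264717  ⇒  α' = 22.87139°
a' = a·cos α / cos α' = 88.3510·cos 22.236°/cos 22.87139° = 88.758860
action lengths: √(r_a1²−r_b1²) = 26.645852, √(r_a2²−r_b2²) = 15.472198
base pitch p_b = π·m·cos α = 4.847572
CR = (26.645852 + 15.472198 − 88.758860·sin 22.87139°)/4.847572 = 1.572061
contact ratio ≈ 1.5721

1.5721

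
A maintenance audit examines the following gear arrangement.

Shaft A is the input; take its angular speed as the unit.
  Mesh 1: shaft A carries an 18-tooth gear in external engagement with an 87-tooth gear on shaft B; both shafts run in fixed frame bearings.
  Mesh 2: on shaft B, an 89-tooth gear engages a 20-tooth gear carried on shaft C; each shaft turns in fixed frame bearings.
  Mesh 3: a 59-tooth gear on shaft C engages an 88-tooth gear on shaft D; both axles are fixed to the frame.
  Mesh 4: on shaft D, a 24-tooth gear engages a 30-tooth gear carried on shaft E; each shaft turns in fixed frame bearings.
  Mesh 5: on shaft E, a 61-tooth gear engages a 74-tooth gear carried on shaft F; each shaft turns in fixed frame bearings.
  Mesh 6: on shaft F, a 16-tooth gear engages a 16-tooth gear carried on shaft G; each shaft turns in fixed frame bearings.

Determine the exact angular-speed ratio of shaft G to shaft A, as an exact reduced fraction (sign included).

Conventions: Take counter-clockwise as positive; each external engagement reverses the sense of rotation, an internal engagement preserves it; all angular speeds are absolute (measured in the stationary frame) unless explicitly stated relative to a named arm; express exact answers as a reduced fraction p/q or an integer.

class = fixed-axis compound train [6 meshes; 6 ratios multiply, 6 sense flips]
mesh 1 [18T→87T]: running ratio 6/29, sense −
mesh 2 [89T→20T]: running ratio 267/290, sense +
mesh 3 [59T→88T]: running ratio 15753/25520, sense −
mesh 4 [24T→30T]: running ratio 15753/31900, sense +
mesh 5 [61T→74T]: running ratio 960933/2360600, sense −
mesh 6 [16T→16T]: running ratio 960933/2360600, sense +
ω_out/ω_in = 960933/2360600

960933/2360600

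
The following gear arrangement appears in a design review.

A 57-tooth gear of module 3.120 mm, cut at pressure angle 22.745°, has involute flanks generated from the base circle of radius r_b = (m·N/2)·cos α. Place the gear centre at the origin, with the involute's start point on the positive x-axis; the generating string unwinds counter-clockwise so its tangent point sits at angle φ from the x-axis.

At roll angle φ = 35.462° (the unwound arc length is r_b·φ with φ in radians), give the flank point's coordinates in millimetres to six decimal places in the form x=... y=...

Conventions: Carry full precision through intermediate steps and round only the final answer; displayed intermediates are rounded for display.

single-mesh involute tooth geometry (57T wheel at module 3.120)
pitch radius r_p = m·N/2 = 3.120·57/2 = 88.920000
base radius r_b = r_p·cos α = 88.920000·cos 22.745° = 82.005111
roll angle φ = 35.462° = 0.61892866 rad
x = r_b·(cos φ + φ·sin φ) = 96.239551
y = r_b·(sin φ − φ·cos φ) = 6.236095

x=96.239551 y=6.236095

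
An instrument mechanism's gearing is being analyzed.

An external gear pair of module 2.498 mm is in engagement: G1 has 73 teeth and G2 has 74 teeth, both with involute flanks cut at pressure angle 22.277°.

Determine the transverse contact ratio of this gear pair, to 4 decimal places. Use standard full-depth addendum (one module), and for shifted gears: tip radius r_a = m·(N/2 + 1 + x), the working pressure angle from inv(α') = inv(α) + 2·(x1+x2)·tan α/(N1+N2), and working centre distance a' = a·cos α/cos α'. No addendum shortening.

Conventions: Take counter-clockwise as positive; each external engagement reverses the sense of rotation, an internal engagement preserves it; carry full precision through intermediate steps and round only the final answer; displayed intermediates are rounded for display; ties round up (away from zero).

recognized (one external pair, fixed centres): single-mesh tooth geometry, m = 2.498, N1 = 73, N2 = 74
base radii: r_b1 = 84.371728, r_b2 = 85.527505
tip radii: r_a1 = 93.675000, r_a2 = 94.924000
no profile shift: α' = α, a' = a
action lengths: √(r_a1²−r_b1²) = 40.699105, √(r_a2²−r_b2²) = 41.177805
base pitch p_b = π·m·cos α = 7.261962
CR = (40.699105 + 41.177805 − 183.603000·sin 22.27700°)/7.261962 = 1.690427
contact ratio ≈ 1.6904

1.6904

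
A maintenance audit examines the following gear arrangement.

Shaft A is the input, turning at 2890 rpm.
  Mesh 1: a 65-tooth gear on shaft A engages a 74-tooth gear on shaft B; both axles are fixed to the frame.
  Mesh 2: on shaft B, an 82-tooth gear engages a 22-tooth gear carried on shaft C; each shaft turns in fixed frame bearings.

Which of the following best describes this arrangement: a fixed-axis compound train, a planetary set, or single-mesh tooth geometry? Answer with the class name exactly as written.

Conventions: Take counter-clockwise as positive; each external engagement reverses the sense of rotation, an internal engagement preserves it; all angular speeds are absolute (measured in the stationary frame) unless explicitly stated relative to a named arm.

fixed-axis compound train

topology: fixed-axis compound train — 2 meshes, A→C
classification: fixed-axis compound train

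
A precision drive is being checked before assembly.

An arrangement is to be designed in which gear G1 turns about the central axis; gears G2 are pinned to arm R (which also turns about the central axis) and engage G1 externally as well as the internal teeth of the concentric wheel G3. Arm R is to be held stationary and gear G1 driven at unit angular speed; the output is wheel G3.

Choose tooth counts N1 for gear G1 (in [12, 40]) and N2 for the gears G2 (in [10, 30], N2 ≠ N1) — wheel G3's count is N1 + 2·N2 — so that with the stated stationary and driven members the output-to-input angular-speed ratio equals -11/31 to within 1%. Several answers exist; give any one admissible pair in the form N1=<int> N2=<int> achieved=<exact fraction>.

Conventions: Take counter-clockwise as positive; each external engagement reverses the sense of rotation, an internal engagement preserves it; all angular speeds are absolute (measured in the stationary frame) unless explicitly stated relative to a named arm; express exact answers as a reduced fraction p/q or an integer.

planetary set to be sized for -11/31 (Willis relation)
Willis with ω_arm = 0: ω_ring/ω_sun = −N1/N3; set equal to -11/31  ⇒  N3/N1 = −1/(-11/31) = 31/11
N3 = N1 + 2·N2  ⇒  N2/N1 = (N3/N1 − 1)/2 = (31/11 − 1)/2 = 10/11
smallest multiple with N1 ≥ 12 and N2 ≥ 10: k = 2  ⇒  N1 = 2·11 = 22, N2 = 2·10 = 20 (N1 ≤ 40, N2 ≤ 30, N2 ≠ N1 ✓), N3 = 22 + 2·20 = 62
check: −N1/N3 with N1 = 22, N3 = 62 gives -11/31; |achieved − target| = 0 ≤ 11/3100 ✓

N1=22 N2=20 achieved=-11/31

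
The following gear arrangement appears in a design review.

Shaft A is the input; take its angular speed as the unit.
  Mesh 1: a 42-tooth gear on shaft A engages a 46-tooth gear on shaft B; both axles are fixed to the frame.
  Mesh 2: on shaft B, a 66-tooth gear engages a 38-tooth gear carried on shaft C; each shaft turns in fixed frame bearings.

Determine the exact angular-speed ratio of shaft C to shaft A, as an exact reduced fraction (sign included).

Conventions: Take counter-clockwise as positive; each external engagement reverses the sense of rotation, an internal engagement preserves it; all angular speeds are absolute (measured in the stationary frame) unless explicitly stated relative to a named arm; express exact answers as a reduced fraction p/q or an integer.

693/437

class = fixed-axis compound train [2 meshes; 2 ratios multiply, 2 sense flips]
mesh 1 [42T→46T]: running ratio 21/23, sense −
mesh 2 [66T→38T]: running ratio 693/437, sense +
ω_out/ω_in = 693/437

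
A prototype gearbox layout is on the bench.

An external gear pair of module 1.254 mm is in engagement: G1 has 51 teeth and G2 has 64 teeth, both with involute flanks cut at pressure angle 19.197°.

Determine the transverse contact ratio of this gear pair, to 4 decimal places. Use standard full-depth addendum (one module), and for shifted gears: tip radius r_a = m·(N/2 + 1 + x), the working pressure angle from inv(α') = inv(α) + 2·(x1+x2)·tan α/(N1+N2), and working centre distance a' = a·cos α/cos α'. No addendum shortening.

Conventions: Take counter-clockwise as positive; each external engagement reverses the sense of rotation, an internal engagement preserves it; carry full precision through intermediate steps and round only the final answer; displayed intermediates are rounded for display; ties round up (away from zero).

topology: single-mesh involute geometry — m = 1.254, 51T/64T pair
base radii: r_b1 = 30.198874, r_b2 = 37.896626
tip radii: r_a1 = 33.231000, r_a2 = 41.382000
no profile shift: α' = α, a' = a
action lengths: √(r_a1²−r_b1²) = 13.868215, √(r_a2²−r_b2²) = 16.622746
base pitch p_b = π·m·cos α = 3.720493
CR = (13.868215 + 16.622746 − 72.105000·sin 19.19700°)/3.720493 = 1.822768
contact ratio ≈ 1.8228

1.8228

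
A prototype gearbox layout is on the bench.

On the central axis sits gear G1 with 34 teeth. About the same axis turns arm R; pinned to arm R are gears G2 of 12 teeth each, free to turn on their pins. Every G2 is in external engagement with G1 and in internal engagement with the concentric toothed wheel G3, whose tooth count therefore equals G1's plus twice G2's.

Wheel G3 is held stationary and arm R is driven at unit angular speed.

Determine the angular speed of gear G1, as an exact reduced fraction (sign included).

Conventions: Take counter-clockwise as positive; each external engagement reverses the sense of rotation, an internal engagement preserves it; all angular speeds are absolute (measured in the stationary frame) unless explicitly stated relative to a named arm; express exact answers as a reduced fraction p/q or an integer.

planetary set (34T centre, 12T on arm, 58T internal) — Willis relation
ring teeth: 34 + 2·12 = 58
34(ω_sun−ω_arm) = −58(ω_ring−ω_arm),  ω_ring = 0, ω_arm = 1
ω_sun = 1 − (58/34)(0−1) = 46/17
exact speed ratio = 46/17

46/17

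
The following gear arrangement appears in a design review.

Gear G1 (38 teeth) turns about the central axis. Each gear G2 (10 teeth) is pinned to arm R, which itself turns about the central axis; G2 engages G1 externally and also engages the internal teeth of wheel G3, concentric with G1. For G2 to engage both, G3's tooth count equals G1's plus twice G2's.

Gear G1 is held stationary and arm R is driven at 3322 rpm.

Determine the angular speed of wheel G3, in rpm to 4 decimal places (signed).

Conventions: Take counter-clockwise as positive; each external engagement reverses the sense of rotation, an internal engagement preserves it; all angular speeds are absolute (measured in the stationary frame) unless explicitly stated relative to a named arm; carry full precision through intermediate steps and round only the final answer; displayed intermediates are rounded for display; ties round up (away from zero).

recognized (axles ride arm R): planetary set, 38/10/58 teeth
normalise by the input: solve with ω_arm = 1, then scale by 3322 rpm
ring teeth: 38 + 2·10 = 58
38(ω_sun−ω_arm) = −58(ω_ring−ω_arm),  ω_sun = 0, ω_arm = 1
ω_ring = 1 − (38/58)(0−1) = 48/29
scale: ω_ring = 48/29 × 3322 rpm = +5498.4828 rpm

+5498.4828 rpm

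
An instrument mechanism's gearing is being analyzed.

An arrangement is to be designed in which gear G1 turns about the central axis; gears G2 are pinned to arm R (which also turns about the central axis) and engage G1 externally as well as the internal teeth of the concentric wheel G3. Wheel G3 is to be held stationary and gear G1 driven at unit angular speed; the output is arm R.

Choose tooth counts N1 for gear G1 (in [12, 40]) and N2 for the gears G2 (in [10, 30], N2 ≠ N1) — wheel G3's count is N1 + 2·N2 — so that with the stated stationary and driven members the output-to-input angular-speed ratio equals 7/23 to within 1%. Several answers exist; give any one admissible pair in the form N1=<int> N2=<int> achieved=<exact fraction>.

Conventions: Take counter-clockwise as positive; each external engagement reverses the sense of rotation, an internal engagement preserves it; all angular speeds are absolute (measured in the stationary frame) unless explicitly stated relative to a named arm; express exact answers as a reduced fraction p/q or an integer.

N1=28 N2=18 achieved=7/23

design class (target 7/23): planetary set
Willis with ω_ring = 0: ω_arm/ω_sun = N1/(N1+N3); set equal to 7/23  ⇒  N3/N1 = 1/(7/23) − 1 = 16/7
N3 = N1 + 2·N2  ⇒  N2/N1 = (N3/N1 − 1)/2 = (16/7 − 1)/2 = 9/14
smallest multiple with N1 ≥ 12 and N2 ≥ 10: k = 2  ⇒  N1 = 2·14 = 28, N2 = 2·9 = 18 (N1 ≤ 40, N2 ≤ 30, N2 ≠ N1 ✓), N3 = 28 + 2·18 = 64
check: N1/(N1+N3) with N1 = 28, N3 = 64 gives 7/23; |achieved − target| = 0 ≤ 7/2300 ✓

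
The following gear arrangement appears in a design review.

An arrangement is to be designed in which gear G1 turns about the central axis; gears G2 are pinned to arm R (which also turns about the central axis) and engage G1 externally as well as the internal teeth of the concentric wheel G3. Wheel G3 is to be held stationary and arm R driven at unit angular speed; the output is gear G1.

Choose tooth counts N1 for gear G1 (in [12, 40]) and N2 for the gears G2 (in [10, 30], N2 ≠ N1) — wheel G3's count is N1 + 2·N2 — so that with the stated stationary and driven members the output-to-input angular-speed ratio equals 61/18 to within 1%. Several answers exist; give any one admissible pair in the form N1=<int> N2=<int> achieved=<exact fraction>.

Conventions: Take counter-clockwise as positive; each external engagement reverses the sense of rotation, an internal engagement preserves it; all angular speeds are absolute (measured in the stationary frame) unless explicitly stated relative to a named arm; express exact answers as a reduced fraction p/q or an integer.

class = planetary set [ratio 61/18 wanted; Willis about the carrier]
Willis with ω_ring = 0: ω_sun/ω_arm = (N1+N3)/N1; set equal to 61/18  ⇒  N3/N1 = 61/18 − 1 = 43/18
N3 = N1 + 2·N2  ⇒  N2/N1 = (N3/N1 − 1)/2 = (43/18 − 1)/2 = 25/36
smallest multiple with N1 ≥ 12 and N2 ≥ 10: k = 1  ⇒  N1 = 1·36 = 36, N2 = 1·25 = 25 (N1 ≤ 40, N2 ≤ 30, N2 ≠ N1 ✓), N3 = 36 + 2·25 = 86
check: (N1+N3)/N1 with N1 = 36, N3 = 86 gives 61/18; |achieved − target| = 0 ≤ 61/1800 ✓

N1=36 N2=25 achieved=61/18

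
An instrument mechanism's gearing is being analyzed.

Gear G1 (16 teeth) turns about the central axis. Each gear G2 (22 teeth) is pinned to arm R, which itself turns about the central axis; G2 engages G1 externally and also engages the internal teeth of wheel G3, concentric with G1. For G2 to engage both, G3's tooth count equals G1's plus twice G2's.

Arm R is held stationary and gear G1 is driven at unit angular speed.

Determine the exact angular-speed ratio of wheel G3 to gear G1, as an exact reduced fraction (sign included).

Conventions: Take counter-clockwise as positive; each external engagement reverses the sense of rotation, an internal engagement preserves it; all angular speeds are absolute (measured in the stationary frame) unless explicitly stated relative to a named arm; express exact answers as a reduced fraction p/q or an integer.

-4/15

topology: planetary set — G1 16T / G2 22T / G3 60T, arm = carrier (Willis)
ring teeth: 16 + 2·22 = 60
16(ω_sun−ω_arm) = −60(ω_ring−ω_arm),  ω_arm = 0, ω_sun = 1
ω_ring = 0 − (16/60)(1−0) = -4/15
ω_out/ω_in = -4/15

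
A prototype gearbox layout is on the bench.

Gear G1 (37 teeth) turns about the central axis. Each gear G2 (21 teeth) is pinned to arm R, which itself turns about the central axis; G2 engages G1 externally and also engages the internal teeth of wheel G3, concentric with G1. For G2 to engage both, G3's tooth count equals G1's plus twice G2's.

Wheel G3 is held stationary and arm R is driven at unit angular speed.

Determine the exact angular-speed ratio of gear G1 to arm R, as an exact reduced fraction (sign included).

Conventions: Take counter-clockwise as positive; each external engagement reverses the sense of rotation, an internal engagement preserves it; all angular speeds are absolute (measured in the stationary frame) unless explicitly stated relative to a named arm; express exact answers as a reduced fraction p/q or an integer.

116/37

planetary set (37T centre, 21T on arm, 79T internal) — Willis relation
ring teeth: 37 + 2·21 = 79
37(ω_sun−ω_arm) = −79(ω_ring−ω_arm),  ω_ring = 0, ω_arm = 1
ω_sun = 1 − (79/37)(0−1) = 116/37
ω_out/ω_in = 116/37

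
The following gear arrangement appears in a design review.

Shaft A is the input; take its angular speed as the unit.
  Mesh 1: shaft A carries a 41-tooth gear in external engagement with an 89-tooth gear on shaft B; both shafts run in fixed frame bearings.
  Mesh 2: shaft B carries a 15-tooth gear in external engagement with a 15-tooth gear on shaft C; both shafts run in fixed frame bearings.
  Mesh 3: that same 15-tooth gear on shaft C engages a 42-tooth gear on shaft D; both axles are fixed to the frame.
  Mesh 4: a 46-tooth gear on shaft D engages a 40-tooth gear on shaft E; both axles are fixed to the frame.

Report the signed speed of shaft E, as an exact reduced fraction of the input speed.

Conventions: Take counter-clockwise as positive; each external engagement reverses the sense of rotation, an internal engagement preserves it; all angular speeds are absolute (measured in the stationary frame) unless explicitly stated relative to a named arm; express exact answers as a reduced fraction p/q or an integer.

4-mesh fixed-axis compound train (all bearings frame-fixed)
mesh 1 [41T→89T]: |ω|/ω_in = 1×41/89 = 41/89, sense flips to −
mesh 2 [15T→15T]: |ω|/ω_in = (41/89)×15/15 = 41/89, sense flips to +
mesh 3 [15T→42T]: |ω|/ω_in = (41/89)×15/42 = 205/1246, sense flips to −
mesh 4 [46T→40T]: |ω|/ω_in = (205/1246)×46/40 = 943/4984, sense flips to +
signed output speed (× input speed) = 943/4984

943/4984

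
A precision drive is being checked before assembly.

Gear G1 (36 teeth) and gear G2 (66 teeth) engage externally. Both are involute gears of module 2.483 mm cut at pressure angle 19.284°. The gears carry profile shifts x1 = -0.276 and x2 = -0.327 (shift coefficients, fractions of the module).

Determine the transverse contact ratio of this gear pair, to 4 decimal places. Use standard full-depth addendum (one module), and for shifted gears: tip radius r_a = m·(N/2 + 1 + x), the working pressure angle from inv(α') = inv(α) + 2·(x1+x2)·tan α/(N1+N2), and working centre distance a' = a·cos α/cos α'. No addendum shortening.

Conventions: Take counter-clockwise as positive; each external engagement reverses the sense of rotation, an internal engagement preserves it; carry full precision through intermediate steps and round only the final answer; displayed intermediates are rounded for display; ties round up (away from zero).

1.9761

topology: single-mesh involute geometry — m = 2.483, 36T/66T pair
base radii: r_b1 = 42.186363, r_b2 = 77.341666
tip radii: r_a1 = 46.491692, r_a2 = 83.610059
inv(α') = inv(19.284°) + 2·(-0.276-0.327)·tan α/(36+66) = 0.00917542  ⇒  α' = 17.09186°
a' = a·cos α / cos α' = 126.6330·cos 19.284°/cos 17.09186° = 125.050929
action lengths: √(r_a1²−r_b1²) = 19.539401, √(r_a2²−r_b2²) = 31.763323
base pitch p_b = π·m·cos α = 7.362909
CR = (19.539401 + 31.763323 − 125.050929·sin 17.09186°)/7.362909 = 1.976080
contact ratio ≈ 1.9761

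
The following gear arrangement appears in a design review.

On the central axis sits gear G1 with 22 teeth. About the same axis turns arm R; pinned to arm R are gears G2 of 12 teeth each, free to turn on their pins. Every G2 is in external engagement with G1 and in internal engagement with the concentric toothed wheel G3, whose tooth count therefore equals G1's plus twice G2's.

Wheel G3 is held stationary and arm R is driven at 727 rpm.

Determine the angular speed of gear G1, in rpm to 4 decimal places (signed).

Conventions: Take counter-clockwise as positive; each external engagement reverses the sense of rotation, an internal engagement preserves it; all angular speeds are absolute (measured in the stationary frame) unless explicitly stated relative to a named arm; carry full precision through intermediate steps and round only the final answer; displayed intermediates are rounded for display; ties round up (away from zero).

+2247.0909 rpm

planetary set (22T centre, 12T on arm, 46T internal) — Willis relation
normalise by the input: solve with ω_arm = 1, then scale by 727 rpm
ring teeth: 22 + 2·12 = 46
22(ω_sun−ω_arm) = −46(ω_ring−ω_arm),  ω_ring = 0, ω_arm = 1
ω_sun = 1 − (46/22)(0−1) = 34/11
scale: ω_sun = 34/11 × 727 rpm = +2247.0909 rpm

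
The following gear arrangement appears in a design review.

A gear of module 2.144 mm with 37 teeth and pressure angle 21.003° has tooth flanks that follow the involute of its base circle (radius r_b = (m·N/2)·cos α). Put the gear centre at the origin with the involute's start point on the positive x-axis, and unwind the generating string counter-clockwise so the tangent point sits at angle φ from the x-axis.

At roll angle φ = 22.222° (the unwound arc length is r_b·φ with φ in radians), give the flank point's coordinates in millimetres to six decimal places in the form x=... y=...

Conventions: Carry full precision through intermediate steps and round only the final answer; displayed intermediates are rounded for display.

class = single-mesh tooth geometry [base-circle involute, m = 2.144, 37T]
pitch radius r_p = m·N/2 = 2.144·37/2 = 39.664000
base radius r_b = r_p·cos α = 39.664000·cos 21.003° = 37.028790
roll angle φ = 22.222° = 0.38784707 rad
x = r_b·(cos φ + φ·sin φ) = 39.709961
y = r_b·(sin φ − φ·cos φ) = 0.709337

x=39.709961 y=0.709337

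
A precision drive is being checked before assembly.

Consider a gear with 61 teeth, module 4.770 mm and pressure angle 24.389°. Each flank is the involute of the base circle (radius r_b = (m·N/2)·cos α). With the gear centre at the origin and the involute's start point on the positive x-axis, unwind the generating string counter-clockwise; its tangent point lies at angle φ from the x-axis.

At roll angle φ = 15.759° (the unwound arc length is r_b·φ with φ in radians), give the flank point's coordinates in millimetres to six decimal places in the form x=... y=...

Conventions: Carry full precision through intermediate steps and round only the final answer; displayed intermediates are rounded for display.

x=137.419894 y=0.912077

recognized (one wheel, involute flank): single-mesh tooth geometry, m = 4.770, N = 61
pitch radius r_p = m·N/2 = 4.770·61/2 = 145.485000
base radius r_b = r_p·cos α = 145.485000·cos 24.389° = 132.502348
roll angle φ = 15.759° = 0.27504644 rad
x = r_b·(cos φ + φ·sin φ) = 137.419894
y = r_b·(sin φ − φ·cos φ) = 0.912077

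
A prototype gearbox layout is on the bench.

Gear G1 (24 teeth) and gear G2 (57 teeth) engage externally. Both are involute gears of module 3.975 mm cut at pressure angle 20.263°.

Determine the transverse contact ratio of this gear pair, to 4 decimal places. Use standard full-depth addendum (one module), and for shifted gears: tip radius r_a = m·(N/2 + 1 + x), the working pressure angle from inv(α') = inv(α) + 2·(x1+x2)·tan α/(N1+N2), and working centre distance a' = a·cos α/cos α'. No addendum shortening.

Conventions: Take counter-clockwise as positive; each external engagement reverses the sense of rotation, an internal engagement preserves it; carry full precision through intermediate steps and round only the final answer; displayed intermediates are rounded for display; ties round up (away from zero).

recognized (one external pair, fixed centres): single-mesh tooth geometry, m = 3.975, N1 = 24, N2 = 57
base radii: r_b1 = 44.747980, r_b2 = 106.276452
tip radii: r_a1 = 51.675000, r_a2 = 117.262500
no profile shift: α' = α, a' = a
action lengths: √(r_a1²−r_b1²) = 25.844225, √(r_a2²−r_b2²) = 49.556127
base pitch p_b = π·m·cos α = 11.714994
CR = (25.844225 + 49.556127 − 160.987500·sin 20.26300°)/11.714994 = 1.676959
contact ratio ≈ 1.6770

1.6770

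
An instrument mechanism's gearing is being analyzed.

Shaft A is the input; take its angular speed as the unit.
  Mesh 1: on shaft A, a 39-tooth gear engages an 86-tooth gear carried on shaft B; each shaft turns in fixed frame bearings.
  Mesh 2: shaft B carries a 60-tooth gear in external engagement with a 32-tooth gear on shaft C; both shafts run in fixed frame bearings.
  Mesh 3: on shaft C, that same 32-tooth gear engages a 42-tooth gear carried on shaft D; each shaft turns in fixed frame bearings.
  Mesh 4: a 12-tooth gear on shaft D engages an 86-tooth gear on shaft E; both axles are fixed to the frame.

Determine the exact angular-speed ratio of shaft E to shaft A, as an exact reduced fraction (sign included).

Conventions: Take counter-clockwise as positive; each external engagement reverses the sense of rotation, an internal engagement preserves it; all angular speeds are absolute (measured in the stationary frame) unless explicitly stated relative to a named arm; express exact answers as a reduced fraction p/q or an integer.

class = fixed-axis compound train [4 meshes; 4 ratios multiply, 4 sense flips]
mesh 1 [39T→86T]: running ratio 39/86, sense −
mesh 2 [60T→32T]: running ratio 585/688, sense +
mesh 3 [32T→42T]: running ratio 195/301, sense −
mesh 4 [12T→86T]: running ratio 1170/12943, sense +
ω_out/ω_in = 1170/12943

1170/12943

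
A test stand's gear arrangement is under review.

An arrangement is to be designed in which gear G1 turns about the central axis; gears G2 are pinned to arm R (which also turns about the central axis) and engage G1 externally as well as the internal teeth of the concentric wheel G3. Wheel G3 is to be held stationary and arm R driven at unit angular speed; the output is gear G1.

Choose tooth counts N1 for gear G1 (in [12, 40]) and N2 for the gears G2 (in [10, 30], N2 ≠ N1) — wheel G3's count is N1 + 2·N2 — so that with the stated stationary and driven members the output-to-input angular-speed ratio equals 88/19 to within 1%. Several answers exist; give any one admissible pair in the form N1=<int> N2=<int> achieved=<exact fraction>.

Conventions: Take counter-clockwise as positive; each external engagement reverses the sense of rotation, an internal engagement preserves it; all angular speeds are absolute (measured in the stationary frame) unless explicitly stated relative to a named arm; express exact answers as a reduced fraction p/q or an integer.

N1=19 N2=25 achieved=88/19

topology: planetary set — design target 88/19, arm = carrier (Willis)
Willis with ω_ring = 0: ω_sun/ω_arm = (N1+N3)/N1; set equal to 88/19  ⇒  N3/N1 = 88/19 − 1 = 69/19
N3 = N1 + 2·N2  ⇒  N2/N1 = (N3/N1 − 1)/2 = (69/19 − 1)/2 = 25/19
smallest multiple with N1 ≥ 12 and N2 ≥ 10: k = 1  ⇒  N1 = 1·19 = 19, N2 = 1·25 = 25 (N1 ≤ 40, N2 ≤ 30, N2 ≠ N1 ✓), N3 = 19 + 2·25 = 69
check: (N1+N3)/N1 with N1 = 19, N3 = 69 gives 88/19; |achieved − target| = 0 ≤ 22/475 ✓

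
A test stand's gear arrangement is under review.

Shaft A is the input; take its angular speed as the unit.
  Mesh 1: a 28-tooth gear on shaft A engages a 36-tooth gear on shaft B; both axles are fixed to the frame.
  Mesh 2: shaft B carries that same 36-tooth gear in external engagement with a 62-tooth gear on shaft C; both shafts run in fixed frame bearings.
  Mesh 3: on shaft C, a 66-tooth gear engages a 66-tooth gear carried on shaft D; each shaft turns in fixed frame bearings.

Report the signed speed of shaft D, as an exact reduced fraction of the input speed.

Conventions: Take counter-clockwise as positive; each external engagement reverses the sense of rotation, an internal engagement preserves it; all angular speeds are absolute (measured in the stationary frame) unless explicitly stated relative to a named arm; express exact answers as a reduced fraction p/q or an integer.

-14/31

3-mesh fixed-axis compound train (all bearings frame-fixed)
mesh 1 [28T→36T]: |ω|/ω_in = 1×28/36 = 7/9, sense flips to −
mesh 2 [36T→62T]: |ω|/ω_in = (7/9)×36/62 = 14/31, sense flips to +
mesh 3 [66T→66T]: |ω|/ω_in = (14/31)×66/66 = 14/31, sense flips to −
signed output speed (× input speed) = -14/31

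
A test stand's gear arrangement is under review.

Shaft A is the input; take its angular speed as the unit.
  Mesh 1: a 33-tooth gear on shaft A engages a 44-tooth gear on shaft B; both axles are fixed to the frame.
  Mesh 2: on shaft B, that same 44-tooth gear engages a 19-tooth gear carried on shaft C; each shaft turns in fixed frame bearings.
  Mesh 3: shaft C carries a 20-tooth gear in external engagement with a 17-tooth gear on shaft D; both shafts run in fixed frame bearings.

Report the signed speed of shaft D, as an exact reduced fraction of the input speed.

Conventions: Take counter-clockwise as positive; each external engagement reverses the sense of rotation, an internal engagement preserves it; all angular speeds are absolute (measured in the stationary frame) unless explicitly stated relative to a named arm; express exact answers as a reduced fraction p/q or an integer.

-660/323

3-mesh fixed-axis compound train (all bearings frame-fixed)
mesh 1 [33T→44T]: |ω|/ω_in = 1×33/44 = 3/4, sense flips to −
mesh 2 [44T→19T]: |ω|/ω_in = (3/4)×44/19 = 33/19, sense flips to +
mesh 3 [20T→17T]: |ω|/ω_in = (33/19)×20/17 = 660/323, sense flips to −
signed output speed (× input speed) = -660/323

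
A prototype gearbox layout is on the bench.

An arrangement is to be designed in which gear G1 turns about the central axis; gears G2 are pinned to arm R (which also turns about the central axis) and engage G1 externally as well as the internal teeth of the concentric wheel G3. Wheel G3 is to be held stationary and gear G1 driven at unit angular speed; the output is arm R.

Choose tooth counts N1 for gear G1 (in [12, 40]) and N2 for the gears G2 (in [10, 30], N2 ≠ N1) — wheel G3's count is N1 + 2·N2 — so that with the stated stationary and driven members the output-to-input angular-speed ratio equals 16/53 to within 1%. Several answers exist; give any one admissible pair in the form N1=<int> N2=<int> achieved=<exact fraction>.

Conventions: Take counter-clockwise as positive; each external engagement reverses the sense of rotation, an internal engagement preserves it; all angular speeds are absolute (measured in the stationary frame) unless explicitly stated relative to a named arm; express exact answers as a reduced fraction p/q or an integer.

N1=32 N2=21 achieved=16/53

design class (target 16/53): planetary set
Willis with ω_ring = 0: ω_arm/ω_sun = N1/(N1+N3); set equal to 16/53  ⇒  N3/N1 = 1/(16/53) − 1 = 37/16
N3 = N1 + 2·N2  ⇒  N2/N1 = (N3/N1 − 1)/2 = (37/16 − 1)/2 = 21/32
smallest multiple with N1 ≥ 12 and N2 ≥ 10: k = 1  ⇒  N1 = 1·32 = 32, N2 = 1·21 = 21 (N1 ≤ 40, N2 ≤ 30, N2 ≠ N1 ✓), N3 = 32 + 2·21 = 74
check: N1/(N1+N3) with N1 = 32, N3 = 74 gives 16/53; |achieved − target| = 0 ≤ 4/1325 ✓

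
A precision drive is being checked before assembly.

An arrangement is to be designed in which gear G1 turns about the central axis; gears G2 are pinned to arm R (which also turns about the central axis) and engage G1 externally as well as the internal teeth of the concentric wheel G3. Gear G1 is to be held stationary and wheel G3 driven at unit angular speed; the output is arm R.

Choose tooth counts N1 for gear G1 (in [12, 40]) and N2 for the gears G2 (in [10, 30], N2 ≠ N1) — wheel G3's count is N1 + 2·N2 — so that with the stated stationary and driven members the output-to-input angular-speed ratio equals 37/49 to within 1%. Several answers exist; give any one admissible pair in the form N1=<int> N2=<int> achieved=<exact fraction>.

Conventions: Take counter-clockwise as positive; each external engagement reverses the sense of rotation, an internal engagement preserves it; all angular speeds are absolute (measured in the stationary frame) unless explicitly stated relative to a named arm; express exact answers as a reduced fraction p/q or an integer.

design class (target 37/49): planetary set
Willis with ω_sun = 0: ω_arm/ω_ring = N3/(N1+N3); set equal to 37/49  ⇒  N3/N1 = (37/49)/(1 − 37/49) = 37/12
N3 = N1 + 2·N2  ⇒  N2/N1 = (N3/N1 − 1)/2 = (37/12 − 1)/2 = 25/24
smallest multiple with N1 ≥ 12 and N2 ≥ 10: k = 1  ⇒  N1 = 1·24 = 24, N2 = 1·25 = 25 (N1 ≤ 40, N2 ≤ 30, N2 ≠ N1 ✓), N3 = 24 + 2·25 = 74
check: N3/(N1+N3) with N1 = 24, N3 = 74 gives 37/49; |achieved − target| = 0 ≤ 37/4900 ✓

N1=24 N2=25 achieved=37/49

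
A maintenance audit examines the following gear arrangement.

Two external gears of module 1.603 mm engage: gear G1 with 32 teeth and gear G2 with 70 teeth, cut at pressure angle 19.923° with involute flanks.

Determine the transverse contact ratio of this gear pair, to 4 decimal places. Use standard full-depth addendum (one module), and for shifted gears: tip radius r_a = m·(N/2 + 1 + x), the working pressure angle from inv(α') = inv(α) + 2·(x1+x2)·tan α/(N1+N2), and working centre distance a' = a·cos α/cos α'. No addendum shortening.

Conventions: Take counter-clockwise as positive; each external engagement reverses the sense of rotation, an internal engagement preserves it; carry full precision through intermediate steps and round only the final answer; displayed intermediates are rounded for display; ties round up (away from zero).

class = single-mesh tooth geometry [involute pair 32T × 70T, m = 1.603]
base radii: r_b1 = 24.113003, r_b2 = 52.747195
tip radii: r_a1 = 27.251000, r_a2 = 57.708000
no profile shift: α' = α, a' = a
action lengths: √(r_a1²−r_b1²) = 12.695671, √(r_a2²−r_b2²) = 23.408261
base pitch p_b = π·m·cos α = 4.734577
CR = (12.695671 + 23.408261 − 81.753000·sin 19.92300°)/4.734577 = 1.741661
contact ratio ≈ 1.7417

1.7417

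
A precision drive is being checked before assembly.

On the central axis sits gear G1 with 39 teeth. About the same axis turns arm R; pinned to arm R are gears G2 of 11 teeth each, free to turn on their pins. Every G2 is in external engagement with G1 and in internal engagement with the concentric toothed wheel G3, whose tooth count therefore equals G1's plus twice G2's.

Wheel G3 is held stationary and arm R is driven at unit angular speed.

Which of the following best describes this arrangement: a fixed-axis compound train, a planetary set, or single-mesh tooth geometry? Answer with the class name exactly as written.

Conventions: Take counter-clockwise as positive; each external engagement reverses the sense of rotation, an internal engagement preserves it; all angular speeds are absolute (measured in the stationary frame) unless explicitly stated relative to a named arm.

planetary set (39T centre, 11T on arm, 61T internal) — Willis relation
classification: planetary set

planetary set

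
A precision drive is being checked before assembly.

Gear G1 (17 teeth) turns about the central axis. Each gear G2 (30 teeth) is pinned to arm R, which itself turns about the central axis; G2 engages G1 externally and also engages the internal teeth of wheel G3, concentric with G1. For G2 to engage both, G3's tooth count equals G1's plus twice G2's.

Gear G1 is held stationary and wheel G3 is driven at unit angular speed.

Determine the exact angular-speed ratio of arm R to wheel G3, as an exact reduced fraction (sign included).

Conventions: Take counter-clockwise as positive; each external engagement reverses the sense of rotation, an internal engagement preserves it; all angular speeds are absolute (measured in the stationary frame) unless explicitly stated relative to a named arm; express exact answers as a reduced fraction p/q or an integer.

77/94

topology: planetary set — G1 17T / G2 30T / G3 77T, arm = carrier (Willis)
ring teeth: 17 + 2·30 = 77
17(ω_sun−ω_arm) = −77(ω_ring−ω_arm),  ω_sun = 0, ω_ring = 1
17(0−ω_arm) = −77(1−ω_arm)  ⇒  94·ω_arm = 77  ⇒  ω_arm = 77/94
ω_out/ω_in = 77/94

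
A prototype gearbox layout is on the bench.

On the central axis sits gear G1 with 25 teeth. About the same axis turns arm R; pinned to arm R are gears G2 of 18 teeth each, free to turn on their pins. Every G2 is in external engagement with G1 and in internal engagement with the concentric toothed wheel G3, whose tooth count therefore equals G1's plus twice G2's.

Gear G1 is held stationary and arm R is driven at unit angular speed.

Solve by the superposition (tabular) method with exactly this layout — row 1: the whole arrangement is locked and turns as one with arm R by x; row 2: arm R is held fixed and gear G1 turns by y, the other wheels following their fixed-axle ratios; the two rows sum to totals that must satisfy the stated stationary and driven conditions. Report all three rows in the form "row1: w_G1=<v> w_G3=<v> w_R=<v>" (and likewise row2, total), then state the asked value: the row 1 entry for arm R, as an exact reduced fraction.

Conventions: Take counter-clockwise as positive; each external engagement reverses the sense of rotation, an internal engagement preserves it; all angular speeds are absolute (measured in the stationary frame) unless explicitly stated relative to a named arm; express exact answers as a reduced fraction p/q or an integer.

row1: w_G1=1 w_G3=1 w_R=1
row2: w_G1=-1 w_G3=25/61 w_R=0
total: w_G1=0 w_G3=86/61 w_R=1
asked value: 1

topology: planetary set — G1 25T / G2 18T / G3 61T, arm = carrier (Willis)
superposition row 1 [locked train]: every member turns x
superposition row 2 [arm held]: sun y, ring −(25/61)·y, arm 0
boundary: total ω_sun = x + y = 0 and total ω_arm = x = 1  ⇒  y = -1, x = 1
row 2 ring = −(25/61)·(-1) = 25/61
totals (row 1 + row 2): sun 1 + (-1) = 0, ring 1 + 25/61 = 86/61, arm 1 + 0 = 1
asked cell (row1, arm) = 1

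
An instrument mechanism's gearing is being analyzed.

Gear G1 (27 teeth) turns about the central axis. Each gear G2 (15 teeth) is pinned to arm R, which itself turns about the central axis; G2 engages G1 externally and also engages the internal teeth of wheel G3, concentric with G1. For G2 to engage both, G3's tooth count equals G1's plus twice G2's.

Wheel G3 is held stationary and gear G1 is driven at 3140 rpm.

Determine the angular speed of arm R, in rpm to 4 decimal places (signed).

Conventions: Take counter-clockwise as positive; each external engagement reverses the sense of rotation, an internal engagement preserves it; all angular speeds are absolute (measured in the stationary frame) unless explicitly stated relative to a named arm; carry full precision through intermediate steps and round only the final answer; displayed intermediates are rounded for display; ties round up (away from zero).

topology: planetary set — G1 27T / G2 15T / G3 57T, arm = carrier (Willis)
normalise by the input: solve with ω_sun = 1, then scale by 3140 rpm
ring teeth: 27 + 2·15 = 57
27(ω_sun−ω_arm) = −57(ω_ring−ω_arm),  ω_ring = 0, ω_sun = 1
27(1−ω_arm) = −57(0−ω_arm)  ⇒  84·ω_arm = 27  ⇒  ω_arm = 9/28
scale: ω_arm = 9/28 × 3140 rpm = +1009.2857 rpm

+1009.2857 rpm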